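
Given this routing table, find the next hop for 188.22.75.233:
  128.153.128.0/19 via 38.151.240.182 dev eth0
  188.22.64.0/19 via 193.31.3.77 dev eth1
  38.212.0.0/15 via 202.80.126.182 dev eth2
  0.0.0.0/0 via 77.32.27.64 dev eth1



Longest prefix match for 188.22.75.233:
  /19 128.153.128.0: no
  /19 188.22.64.0: MATCH
  /15 38.212.0.0: no
  /0 0.0.0.0: MATCH
Selected: next-hop 193.31.3.77 via eth1 (matched /19)


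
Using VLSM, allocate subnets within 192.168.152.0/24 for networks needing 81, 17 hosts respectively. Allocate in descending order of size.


81 hosts -> /25 (126 usable): 192.168.152.0/25
17 hosts -> /27 (30 usable): 192.168.152.128/27
Allocation: 192.168.152.0/25 (81 hosts, 126 usable); 192.168.152.128/27 (17 hosts, 30 usable)


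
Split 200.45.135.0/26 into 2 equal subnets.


New prefix = 26 + 1 = 27
Each subnet has 32 addresses
  200.45.135.0/27
  200.45.135.32/27
Subnets: 200.45.135.0/27, 200.45.135.32/27


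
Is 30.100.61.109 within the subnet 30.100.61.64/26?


Subnet network: 30.100.61.64
Test IP AND mask: 30.100.61.64
Yes, 30.100.61.109 is in 30.100.61.64/26


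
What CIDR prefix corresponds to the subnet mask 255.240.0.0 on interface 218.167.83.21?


Binary: 11111111.11110000.00000000.00000000
Count leading 1s
Prefix: /12


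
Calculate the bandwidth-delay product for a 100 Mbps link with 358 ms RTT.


BDP = bandwidth * RTT
= 100 Mbps * 358 ms
= 100 * 1e6 * 358 / 1000 bits
= 35800000 bits
= 4475000 bytes
= 4370.1172 KB
BDP = 35800000 bits (4475000 bytes)


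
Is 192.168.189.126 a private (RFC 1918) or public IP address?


RFC 1918 private ranges:
  10.0.0.0/8 (10.0.0.0 - 10.255.255.255)
  172.16.0.0/12 (172.16.0.0 - 172.31.255.255)
  192.168.0.0/16 (192.168.0.0 - 192.168.255.255)
Private (in 192.168.0.0/16)


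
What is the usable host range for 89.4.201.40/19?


Network: 89.4.192.0
Broadcast: 89.4.223.255
First usable = network + 1
Last usable = broadcast - 1
Range: 89.4.192.1 to 89.4.223.254


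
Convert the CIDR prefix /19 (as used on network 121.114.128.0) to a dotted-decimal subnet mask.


/19 means 19 network bits, 13 host bits
Binary: 11111111111111111110000000000000
Mask: 255.255.224.0


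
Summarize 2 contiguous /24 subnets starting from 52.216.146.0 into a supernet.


Original prefix: /24
Number of subnets: 2 = 2^1
New prefix = 24 - 1 = 23
Supernet: 52.216.146.0/23


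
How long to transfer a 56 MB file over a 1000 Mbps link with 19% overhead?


Effective throughput = 1000 * (1 - 19/100) = 810 Mbps
File size in Mb = 56 * 8 = 448 Mb
Time = 448 / 810
Time = 0.5531 seconds


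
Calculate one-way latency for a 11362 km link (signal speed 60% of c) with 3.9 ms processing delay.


Speed = 0.6 * 3e5 km/s = 180000 km/s
Propagation delay = 11362 / 180000 = 0.0631 s = 63.1222 ms
Processing delay = 3.9 ms
Total one-way latency = 67.0222 ms


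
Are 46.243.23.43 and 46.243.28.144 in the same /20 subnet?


Mask: 255.255.240.0
46.243.23.43 AND mask = 46.243.16.0
46.243.28.144 AND mask = 46.243.16.0
Yes, same subnet (46.243.16.0)


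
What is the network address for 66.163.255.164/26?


IP:   01000010.10100011.11111111.10100100
Mask: 11111111.11111111.11111111.11000000
AND operation:
Net:  01000010.10100011.11111111.10000000
Network: 66.163.255.128/26


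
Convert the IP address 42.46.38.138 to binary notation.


42 = 00101010
46 = 00101110
38 = 00100110
138 = 10001010
Binary: 00101010.00101110.00100110.10001010


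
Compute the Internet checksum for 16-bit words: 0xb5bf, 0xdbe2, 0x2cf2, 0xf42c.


Sum all words (with carry folding):
+ 0xb5bf = 0xb5bf
+ 0xdbe2 = 0x91a2
+ 0x2cf2 = 0xbe94
+ 0xf42c = 0xb2c1
One's complement: ~0xb2c1
Checksum = 0x4d3e


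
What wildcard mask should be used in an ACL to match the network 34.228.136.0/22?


Subnet mask: 255.255.252.0
Wildcard = 255.255.255.255 - subnet mask
255 - 255 = 0
255 - 255 = 0
255 - 252 = 3
255 - 0 = 255
Wildcard: 0.0.3.255


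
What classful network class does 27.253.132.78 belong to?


First octet: 27
Binary: 00011011
0xxxxxxx -> Class A (1-126)
Class A, default mask 255.0.0.0 (/8)


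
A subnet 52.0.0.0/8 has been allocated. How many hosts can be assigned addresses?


Host bits = 32 - 8 = 24
Total addresses = 2^24 = 16777216
Usable = total - 2 (network and broadcast)
Usable hosts: 16777214


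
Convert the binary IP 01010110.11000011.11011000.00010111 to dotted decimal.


01010110 = 86
11000011 = 195
11011000 = 216
00010111 = 23
IP: 86.195.216.23


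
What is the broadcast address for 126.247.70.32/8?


Network: 126.0.0.0/8
Host bits = 24
Set all host bits to 1:
Broadcast: 126.255.255.255


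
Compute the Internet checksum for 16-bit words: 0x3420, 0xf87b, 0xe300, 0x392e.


Sum all words (with carry folding):
+ 0x3420 = 0x3420
+ 0xf87b = 0x2c9c
+ 0xe300 = 0x0f9d
+ 0x392e = 0x48cb
One's complement: ~0x48cb
Checksum = 0xb734


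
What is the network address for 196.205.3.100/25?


IP:   11000100.11001101.00000011.01100100
Mask: 11111111.11111111.11111111.10000000
AND operation:
Net:  11000100.11001101.00000011.00000000
Network: 196.205.3.0/25


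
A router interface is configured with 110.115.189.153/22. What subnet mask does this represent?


/22 means 22 network bits, 10 host bits
Binary: 11111111111111111111110000000000
Mask: 255.255.252.0


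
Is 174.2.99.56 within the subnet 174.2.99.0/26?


Subnet network: 174.2.99.0
Test IP AND mask: 174.2.99.0
Yes, 174.2.99.56 is in 174.2.99.0/26


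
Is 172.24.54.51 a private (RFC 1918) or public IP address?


RFC 1918 private ranges:
  10.0.0.0/8 (10.0.0.0 - 10.255.255.255)
  172.16.0.0/12 (172.16.0.0 - 172.31.255.255)
  192.168.0.0/16 (192.168.0.0 - 192.168.255.255)
Private (in 172.16.0.0/12)


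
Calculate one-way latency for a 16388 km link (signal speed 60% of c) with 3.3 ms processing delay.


Speed = 0.6 * 3e5 km/s = 180000 km/s
Propagation delay = 16388 / 180000 = 0.091 s = 91.0444 ms
Processing delay = 3.3 ms
Total one-way latency = 94.3444 ms


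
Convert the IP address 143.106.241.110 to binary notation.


143 = 10001111
106 = 01101010
241 = 11110001
110 = 01101110
Binary: 10001111.01101010.11110001.01101110


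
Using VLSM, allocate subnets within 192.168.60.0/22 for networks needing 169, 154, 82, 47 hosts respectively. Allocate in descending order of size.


169 hosts -> /24 (254 usable): 192.168.60.0/24
154 hosts -> /24 (254 usable): 192.168.61.0/24
82 hosts -> /25 (126 usable): 192.168.62.0/25
47 hosts -> /26 (62 usable): 192.168.62.128/26
Allocation: 192.168.60.0/24 (169 hosts, 254 usable); 192.168.61.0/24 (154 hosts, 254 usable); 192.168.62.0/25 (82 hosts, 126 usable); 192.168.62.128/26 (47 hosts, 62 usable)


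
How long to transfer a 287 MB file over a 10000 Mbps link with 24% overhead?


Effective throughput = 10000 * (1 - 24/100) = 7600 Mbps
File size in Mb = 287 * 8 = 2296 Mb
Time = 2296 / 7600
Time = 0.3021 seconds


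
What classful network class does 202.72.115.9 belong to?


First octet: 202
Binary: 11001010
110xxxxx -> Class C (192-223)
Class C, default mask 255.255.255.0 (/24)


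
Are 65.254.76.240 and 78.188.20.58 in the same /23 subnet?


Mask: 255.255.254.0
65.254.76.240 AND mask = 65.254.76.0
78.188.20.58 AND mask = 78.188.20.0
No, different subnets (65.254.76.0 vs 78.188.20.0)


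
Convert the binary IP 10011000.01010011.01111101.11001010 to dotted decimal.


10011000 = 152
01010011 = 83
01111101 = 125
11001010 = 202
IP: 152.83.125.202


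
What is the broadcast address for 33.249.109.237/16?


Network: 33.249.0.0/16
Host bits = 16
Set all host bits to 1:
Broadcast: 33.249.255.255


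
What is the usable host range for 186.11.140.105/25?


Network: 186.11.140.0
Broadcast: 186.11.140.127
First usable = network + 1
Last usable = broadcast - 1
Range: 186.11.140.1 to 186.11.140.126


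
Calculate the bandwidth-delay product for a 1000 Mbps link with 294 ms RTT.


BDP = bandwidth * RTT
= 1000 Mbps * 294 ms
= 1000 * 1e6 * 294 / 1000 bits
= 294000000 bits
= 36750000 bytes
= 35888.6719 KB
BDP = 294000000 bits (36750000 bytes)


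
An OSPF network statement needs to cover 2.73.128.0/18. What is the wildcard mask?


Subnet mask: 255.255.192.0
Wildcard = 255.255.255.255 - subnet mask
255 - 255 = 0
255 - 255 = 0
255 - 192 = 63
255 - 0 = 255
Wildcard: 0.0.63.255


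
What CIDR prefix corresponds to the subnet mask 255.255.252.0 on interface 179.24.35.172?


Binary: 11111111.11111111.11111100.00000000
Count leading 1s
Prefix: /22


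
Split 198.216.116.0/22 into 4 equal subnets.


New prefix = 22 + 2 = 24
Each subnet has 256 addresses
  198.216.116.0/24
  198.216.117.0/24
  198.216.118.0/24
  198.216.119.0/24
Subnets: 198.216.116.0/24, 198.216.117.0/24, 198.216.118.0/24, 198.216.119.0/24


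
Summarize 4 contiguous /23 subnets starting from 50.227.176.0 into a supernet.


Original prefix: /23
Number of subnets: 4 = 2^2
New prefix = 23 - 2 = 21
Supernet: 50.227.176.0/21


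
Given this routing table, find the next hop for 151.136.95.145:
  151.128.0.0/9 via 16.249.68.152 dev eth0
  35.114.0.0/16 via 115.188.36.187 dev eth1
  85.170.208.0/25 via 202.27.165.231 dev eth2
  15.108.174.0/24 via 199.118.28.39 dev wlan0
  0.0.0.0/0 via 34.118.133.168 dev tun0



Longest prefix match for 151.136.95.145:
  /9 151.128.0.0: MATCH
  /16 35.114.0.0: no
  /25 85.170.208.0: no
  /24 15.108.174.0: no
  /0 0.0.0.0: MATCH
Selected: next-hop 16.249.68.152 via eth0 (matched /9)


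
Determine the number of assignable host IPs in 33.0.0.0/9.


Host bits = 32 - 9 = 23
Total addresses = 2^23 = 8388608
Usable = total - 2 (network and broadcast)
Usable hosts: 8388606


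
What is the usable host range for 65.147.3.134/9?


Network: 65.128.0.0
Broadcast: 65.255.255.255
First usable = network + 1
Last usable = broadcast - 1
Range: 65.128.0.1 to 65.255.255.254


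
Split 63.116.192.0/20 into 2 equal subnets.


New prefix = 20 + 1 = 21
Each subnet has 2048 addresses
  63.116.192.0/21
  63.116.200.0/21
Subnets: 63.116.192.0/21, 63.116.200.0/21


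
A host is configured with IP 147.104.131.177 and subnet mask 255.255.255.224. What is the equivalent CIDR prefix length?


Binary: 11111111.11111111.11111111.11100000
Count leading 1s
Prefix: /27


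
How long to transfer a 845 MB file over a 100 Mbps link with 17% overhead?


Effective throughput = 100 * (1 - 17/100) = 83 Mbps
File size in Mb = 845 * 8 = 6760 Mb
Time = 6760 / 83
Time = 81.4458 seconds


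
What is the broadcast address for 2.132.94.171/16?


Network: 2.132.0.0/16
Host bits = 16
Set all host bits to 1:
Broadcast: 2.132.255.255


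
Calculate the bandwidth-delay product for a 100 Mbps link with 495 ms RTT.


BDP = bandwidth * RTT
= 100 Mbps * 495 ms
= 100 * 1e6 * 495 / 1000 bits
= 49500000 bits
= 6187500 bytes
= 6042.4805 KB
BDP = 49500000 bits (6187500 bytes)


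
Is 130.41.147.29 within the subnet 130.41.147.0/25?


Subnet network: 130.41.147.0
Test IP AND mask: 130.41.147.0
Yes, 130.41.147.29 is in 130.41.147.0/25


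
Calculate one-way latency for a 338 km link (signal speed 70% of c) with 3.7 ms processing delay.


Speed = 0.7 * 3e5 km/s = 210000 km/s
Propagation delay = 338 / 210000 = 0.0016 s = 1.6095 ms
Processing delay = 3.7 ms
Total one-way latency = 5.3095 ms


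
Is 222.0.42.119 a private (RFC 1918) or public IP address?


RFC 1918 private ranges:
  10.0.0.0/8 (10.0.0.0 - 10.255.255.255)
  172.16.0.0/12 (172.16.0.0 - 172.31.255.255)
  192.168.0.0/16 (192.168.0.0 - 192.168.255.255)
Public (not in any RFC 1918 range)


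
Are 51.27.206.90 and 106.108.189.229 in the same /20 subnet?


Mask: 255.255.240.0
51.27.206.90 AND mask = 51.27.192.0
106.108.189.229 AND mask = 106.108.176.0
No, different subnets (51.27.192.0 vs 106.108.176.0)


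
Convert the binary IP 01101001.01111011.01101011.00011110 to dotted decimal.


01101001 = 105
01111011 = 123
01101011 = 107
00011110 = 30
IP: 105.123.107.30


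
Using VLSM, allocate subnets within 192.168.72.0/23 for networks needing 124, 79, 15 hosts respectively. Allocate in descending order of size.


124 hosts -> /25 (126 usable): 192.168.72.0/25
79 hosts -> /25 (126 usable): 192.168.72.128/25
15 hosts -> /27 (30 usable): 192.168.73.0/27
Allocation: 192.168.72.0/25 (124 hosts, 126 usable); 192.168.72.128/25 (79 hosts, 126 usable); 192.168.73.0/27 (15 hosts, 30 usable)


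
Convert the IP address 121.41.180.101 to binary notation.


121 = 01111001
41 = 00101001
180 = 10110100
101 = 01100101
Binary: 01111001.00101001.10110100.01100101


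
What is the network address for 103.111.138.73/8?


IP:   01100111.01101111.10001010.01001001
Mask: 11111111.00000000.00000000.00000000
AND operation:
Net:  01100111.00000000.00000000.00000000
Network: 103.0.0.0/8


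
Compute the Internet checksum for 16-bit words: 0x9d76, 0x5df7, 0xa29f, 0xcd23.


Sum all words (with carry folding):
+ 0x9d76 = 0x9d76
+ 0x5df7 = 0xfb6d
+ 0xa29f = 0x9e0d
+ 0xcd23 = 0x6b31
One's complement: ~0x6b31
Checksum = 0x94ce


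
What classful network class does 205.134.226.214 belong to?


First octet: 205
Binary: 11001101
110xxxxx -> Class C (192-223)
Class C, default mask 255.255.255.0 (/24)


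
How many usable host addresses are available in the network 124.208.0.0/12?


Host bits = 32 - 12 = 20
Total addresses = 2^20 = 1048576
Usable = total - 2 (network and broadcast)
Usable hosts: 1048574


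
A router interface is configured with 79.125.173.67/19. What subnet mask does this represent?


/19 means 19 network bits, 13 host bits
Binary: 11111111111111111110000000000000
Mask: 255.255.224.0


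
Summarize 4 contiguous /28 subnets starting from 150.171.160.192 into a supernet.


Original prefix: /28
Number of subnets: 4 = 2^2
New prefix = 28 - 2 = 26
Supernet: 150.171.160.192/26


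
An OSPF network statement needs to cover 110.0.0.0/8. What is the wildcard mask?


Subnet mask: 255.0.0.0
Wildcard = 255.255.255.255 - subnet mask
255 - 255 = 0
255 - 0 = 255
255 - 0 = 255
255 - 0 = 255
Wildcard: 0.255.255.255


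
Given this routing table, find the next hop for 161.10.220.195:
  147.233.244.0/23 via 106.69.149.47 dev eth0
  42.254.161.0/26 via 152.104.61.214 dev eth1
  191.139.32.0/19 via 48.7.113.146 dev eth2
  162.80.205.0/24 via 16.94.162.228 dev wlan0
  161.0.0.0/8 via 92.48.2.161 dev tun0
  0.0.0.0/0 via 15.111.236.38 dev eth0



Longest prefix match for 161.10.220.195:
  /23 147.233.244.0: no
  /26 42.254.161.0: no
  /19 191.139.32.0: no
  /24 162.80.205.0: no
  /8 161.0.0.0: MATCH
  /0 0.0.0.0: MATCH
Selected: next-hop 92.48.2.161 via tun0 (matched /8)


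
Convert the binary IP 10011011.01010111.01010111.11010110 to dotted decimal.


10011011 = 155
01010111 = 87
01010111 = 87
11010110 = 214
IP: 155.87.87.214


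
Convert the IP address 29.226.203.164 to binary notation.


29 = 00011101
226 = 11100010
203 = 11001011
164 = 10100100
Binary: 00011101.11100010.11001011.10100100


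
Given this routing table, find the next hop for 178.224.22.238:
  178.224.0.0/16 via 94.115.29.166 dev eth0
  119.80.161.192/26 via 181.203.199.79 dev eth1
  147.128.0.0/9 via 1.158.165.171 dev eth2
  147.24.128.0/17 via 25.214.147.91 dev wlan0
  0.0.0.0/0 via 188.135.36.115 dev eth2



Longest prefix match for 178.224.22.238:
  /16 178.224.0.0: MATCH
  /26 119.80.161.192: no
  /9 147.128.0.0: no
  /17 147.24.128.0: no
  /0 0.0.0.0: MATCH
Selected: next-hop 94.115.29.166 via eth0 (matched /16)


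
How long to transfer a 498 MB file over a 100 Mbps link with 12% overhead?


Effective throughput = 100 * (1 - 12/100) = 88 Mbps
File size in Mb = 498 * 8 = 3984 Mb
Time = 3984 / 88
Time = 45.2727 seconds


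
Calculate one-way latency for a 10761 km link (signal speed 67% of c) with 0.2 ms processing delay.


Speed = 0.67 * 3e5 km/s = 201000 km/s
Propagation delay = 10761 / 201000 = 0.0535 s = 53.5373 ms
Processing delay = 0.2 ms
Total one-way latency = 53.7373 ms


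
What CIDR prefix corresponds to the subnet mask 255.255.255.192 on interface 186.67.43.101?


Binary: 11111111.11111111.11111111.11000000
Count leading 1s
Prefix: /26


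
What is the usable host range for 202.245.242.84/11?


Network: 202.224.0.0
Broadcast: 202.255.255.255
First usable = network + 1
Last usable = broadcast - 1
Range: 202.224.0.1 to 202.255.255.254


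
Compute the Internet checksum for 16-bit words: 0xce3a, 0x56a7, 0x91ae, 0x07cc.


Sum all words (with carry folding):
+ 0xce3a = 0xce3a
+ 0x56a7 = 0x24e2
+ 0x91ae = 0xb690
+ 0x07cc = 0xbe5c
One's complement: ~0xbe5c
Checksum = 0x41a3


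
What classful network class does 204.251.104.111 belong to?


First octet: 204
Binary: 11001100
110xxxxx -> Class C (192-223)
Class C, default mask 255.255.255.0 (/24)


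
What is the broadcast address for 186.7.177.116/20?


Network: 186.7.176.0/20
Host bits = 12
Set all host bits to 1:
Broadcast: 186.7.191.255


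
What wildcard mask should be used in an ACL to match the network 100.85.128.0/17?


Subnet mask: 255.255.128.0
Wildcard = 255.255.255.255 - subnet mask
255 - 255 = 0
255 - 255 = 0
255 - 128 = 127
255 - 0 = 255
Wildcard: 0.0.127.255


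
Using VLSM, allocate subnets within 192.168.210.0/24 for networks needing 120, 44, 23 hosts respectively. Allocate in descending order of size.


120 hosts -> /25 (126 usable): 192.168.210.0/25
44 hosts -> /26 (62 usable): 192.168.210.128/26
23 hosts -> /27 (30 usable): 192.168.210.192/27
Allocation: 192.168.210.0/25 (120 hosts, 126 usable); 192.168.210.128/26 (44 hosts, 62 usable); 192.168.210.192/27 (23 hosts, 30 usable)


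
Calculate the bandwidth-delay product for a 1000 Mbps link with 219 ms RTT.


BDP = bandwidth * RTT
= 1000 Mbps * 219 ms
= 1000 * 1e6 * 219 / 1000 bits
= 219000000 bits
= 27375000 bytes
= 26733.3984 KB
BDP = 219000000 bits (27375000 bytes)


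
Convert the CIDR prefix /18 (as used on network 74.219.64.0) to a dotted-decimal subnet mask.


/18 means 18 network bits, 14 host bits
Binary: 11111111111111111100000000000000
Mask: 255.255.192.0


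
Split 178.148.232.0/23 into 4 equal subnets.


New prefix = 23 + 2 = 25
Each subnet has 128 addresses
  178.148.232.0/25
  178.148.232.128/25
  178.148.233.0/25
  178.148.233.128/25
Subnets: 178.148.232.0/25, 178.148.232.128/25, 178.148.233.0/25, 178.148.233.128/25


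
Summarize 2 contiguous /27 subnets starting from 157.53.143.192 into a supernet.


Original prefix: /27
Number of subnets: 2 = 2^1
New prefix = 27 - 1 = 26
Supernet: 157.53.143.192/26


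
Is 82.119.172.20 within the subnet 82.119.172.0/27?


Subnet network: 82.119.172.0
Test IP AND mask: 82.119.172.0
Yes, 82.119.172.20 is in 82.119.172.0/27


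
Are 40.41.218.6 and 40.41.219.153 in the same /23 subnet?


Mask: 255.255.254.0
40.41.218.6 AND mask = 40.41.218.0
40.41.219.153 AND mask = 40.41.218.0
Yes, same subnet (40.41.218.0)


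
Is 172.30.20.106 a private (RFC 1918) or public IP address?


RFC 1918 private ranges:
  10.0.0.0/8 (10.0.0.0 - 10.255.255.255)
  172.16.0.0/12 (172.16.0.0 - 172.31.255.255)
  192.168.0.0/16 (192.168.0.0 - 192.168.255.255)
Private (in 172.16.0.0/12)


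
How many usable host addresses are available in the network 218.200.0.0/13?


Host bits = 32 - 13 = 19
Total addresses = 2^19 = 524288
Usable = total - 2 (network and broadcast)
Usable hosts: 524286


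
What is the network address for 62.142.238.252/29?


IP:   00111110.10001110.11101110.11111100
Mask: 11111111.11111111.11111111.11111000
AND operation:
Net:  00111110.10001110.11101110.11111000
Network: 62.142.238.248/29


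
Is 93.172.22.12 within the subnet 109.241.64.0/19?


Subnet network: 109.241.64.0
Test IP AND mask: 93.172.0.0
No, 93.172.22.12 is not in 109.241.64.0/19


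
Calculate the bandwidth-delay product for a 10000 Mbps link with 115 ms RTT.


BDP = bandwidth * RTT
= 10000 Mbps * 115 ms
= 10000 * 1e6 * 115 / 1000 bits
= 1150000000 bits
= 143750000 bytes
= 140380.8594 KB
BDP = 1150000000 bits (143750000 bytes)


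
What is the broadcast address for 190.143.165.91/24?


Network: 190.143.165.0/24
Host bits = 8
Set all host bits to 1:
Broadcast: 190.143.165.255


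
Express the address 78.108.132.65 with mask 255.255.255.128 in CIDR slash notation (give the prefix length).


Binary: 11111111.11111111.11111111.10000000
Count leading 1s
Prefix: /25


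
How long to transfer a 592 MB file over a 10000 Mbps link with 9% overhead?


Effective throughput = 10000 * (1 - 9/100) = 9100 Mbps
File size in Mb = 592 * 8 = 4736 Mb
Time = 4736 / 9100
Time = 0.5204 seconds


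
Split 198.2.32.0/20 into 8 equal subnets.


New prefix = 20 + 3 = 23
Each subnet has 512 addresses
  198.2.32.0/23
  198.2.34.0/23
  198.2.36.0/23
  198.2.38.0/23
  198.2.40.0/23
  198.2.42.0/23
  198.2.44.0/23
  198.2.46.0/23
Subnets: 198.2.32.0/23, 198.2.34.0/23, 198.2.36.0/23, 198.2.38.0/23, 198.2.40.0/23, 198.2.42.0/23, 198.2.44.0/23, 198.2.46.0/23


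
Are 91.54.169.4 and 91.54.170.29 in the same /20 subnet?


Mask: 255.255.240.0
91.54.169.4 AND mask = 91.54.160.0
91.54.170.29 AND mask = 91.54.160.0
Yes, same subnet (91.54.160.0)


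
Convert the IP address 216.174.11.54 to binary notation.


216 = 11011000
174 = 10101110
11 = 00001011
54 = 00110110
Binary: 11011000.10101110.00001011.00110110


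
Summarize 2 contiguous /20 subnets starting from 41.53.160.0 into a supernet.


Original prefix: /20
Number of subnets: 2 = 2^1
New prefix = 20 - 1 = 19
Supernet: 41.53.160.0/19


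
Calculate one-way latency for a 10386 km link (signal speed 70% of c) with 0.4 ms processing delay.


Speed = 0.7 * 3e5 km/s = 210000 km/s
Propagation delay = 10386 / 210000 = 0.0495 s = 49.4571 ms
Processing delay = 0.4 ms
Total one-way latency = 49.8571 ms


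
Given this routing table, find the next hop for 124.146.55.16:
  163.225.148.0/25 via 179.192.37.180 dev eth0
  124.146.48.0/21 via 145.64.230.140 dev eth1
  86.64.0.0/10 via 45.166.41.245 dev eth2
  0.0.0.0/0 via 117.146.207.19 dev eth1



Longest prefix match for 124.146.55.16:
  /25 163.225.148.0: no
  /21 124.146.48.0: MATCH
  /10 86.64.0.0: no
  /0 0.0.0.0: MATCH
Selected: next-hop 145.64.230.140 via eth1 (matched /21)


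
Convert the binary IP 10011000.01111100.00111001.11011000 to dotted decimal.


10011000 = 152
01111100 = 124
00111001 = 57
11011000 = 216
IP: 152.124.57.216


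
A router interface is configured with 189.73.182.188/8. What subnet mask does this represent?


/8 means 8 network bits, 24 host bits
Binary: 11111111000000000000000000000000
Mask: 255.0.0.0


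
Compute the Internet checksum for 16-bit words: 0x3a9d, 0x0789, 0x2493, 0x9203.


Sum all words (with carry folding):
+ 0x3a9d = 0x3a9d
+ 0x0789 = 0x4226
+ 0x2493 = 0x66b9
+ 0x9203 = 0xf8bc
One's complement: ~0xf8bc
Checksum = 0x0743


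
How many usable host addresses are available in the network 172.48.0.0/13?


Host bits = 32 - 13 = 19
Total addresses = 2^19 = 524288
Usable = total - 2 (network and broadcast)
Usable hosts: 524286


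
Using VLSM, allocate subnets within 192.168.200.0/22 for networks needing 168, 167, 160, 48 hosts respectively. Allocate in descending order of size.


168 hosts -> /24 (254 usable): 192.168.200.0/24
167 hosts -> /24 (254 usable): 192.168.201.0/24
160 hosts -> /24 (254 usable): 192.168.202.0/24
48 hosts -> /26 (62 usable): 192.168.203.0/26
Allocation: 192.168.200.0/24 (168 hosts, 254 usable); 192.168.201.0/24 (167 hosts, 254 usable); 192.168.202.0/24 (160 hosts, 254 usable); 192.168.203.0/26 (48 hosts, 62 usable)


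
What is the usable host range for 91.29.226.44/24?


Network: 91.29.226.0
Broadcast: 91.29.226.255
First usable = network + 1
Last usable = broadcast - 1
Range: 91.29.226.1 to 91.29.226.254


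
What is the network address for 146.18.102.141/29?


IP:   10010010.00010010.01100110.10001101
Mask: 11111111.11111111.11111111.11111000
AND operation:
Net:  10010010.00010010.01100110.10001000
Network: 146.18.102.136/29


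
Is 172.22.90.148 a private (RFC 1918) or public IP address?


RFC 1918 private ranges:
  10.0.0.0/8 (10.0.0.0 - 10.255.255.255)
  172.16.0.0/12 (172.16.0.0 - 172.31.255.255)
  192.168.0.0/16 (192.168.0.0 - 192.168.255.255)
Private (in 172.16.0.0/12)


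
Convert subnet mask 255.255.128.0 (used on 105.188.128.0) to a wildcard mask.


Subnet mask: 255.255.128.0
Wildcard = 255.255.255.255 - subnet mask
255 - 255 = 0
255 - 255 = 0
255 - 128 = 127
255 - 0 = 255
Wildcard: 0.0.127.255


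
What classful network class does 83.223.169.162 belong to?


First octet: 83
Binary: 01010011
0xxxxxxx -> Class A (1-126)
Class A, default mask 255.0.0.0 (/8)


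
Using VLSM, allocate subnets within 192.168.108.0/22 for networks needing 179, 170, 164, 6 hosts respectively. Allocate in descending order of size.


179 hosts -> /24 (254 usable): 192.168.108.0/24
170 hosts -> /24 (254 usable): 192.168.109.0/24
164 hosts -> /24 (254 usable): 192.168.110.0/24
6 hosts -> /29 (6 usable): 192.168.111.0/29
Allocation: 192.168.108.0/24 (179 hosts, 254 usable); 192.168.109.0/24 (170 hosts, 254 usable); 192.168.110.0/24 (164 hosts, 254 usable); 192.168.111.0/29 (6 hosts, 6 usable)


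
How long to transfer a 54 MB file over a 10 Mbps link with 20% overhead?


Effective throughput = 10 * (1 - 20/100) = 8 Mbps
File size in Mb = 54 * 8 = 432 Mb
Time = 432 / 8
Time = 54 seconds


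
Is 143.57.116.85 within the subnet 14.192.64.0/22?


Subnet network: 14.192.64.0
Test IP AND mask: 143.57.116.0
No, 143.57.116.85 is not in 14.192.64.0/22


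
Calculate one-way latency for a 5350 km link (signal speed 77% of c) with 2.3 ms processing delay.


Speed = 0.77 * 3e5 km/s = 231000 km/s
Propagation delay = 5350 / 231000 = 0.0232 s = 23.1602 ms
Processing delay = 2.3 ms
Total one-way latency = 25.4602 ms


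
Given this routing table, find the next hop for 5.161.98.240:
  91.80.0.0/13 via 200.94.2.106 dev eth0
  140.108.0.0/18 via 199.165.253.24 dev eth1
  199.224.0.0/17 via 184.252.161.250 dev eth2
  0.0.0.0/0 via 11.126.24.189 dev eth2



Longest prefix match for 5.161.98.240:
  /13 91.80.0.0: no
  /18 140.108.0.0: no
  /17 199.224.0.0: no
  /0 0.0.0.0: MATCH
Selected: next-hop 11.126.24.189 via eth2 (matched /0)


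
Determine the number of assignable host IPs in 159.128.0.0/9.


Host bits = 32 - 9 = 23
Total addresses = 2^23 = 8388608
Usable = total - 2 (network and broadcast)
Usable hosts: 8388606


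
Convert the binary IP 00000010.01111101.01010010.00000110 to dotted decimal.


00000010 = 2
01111101 = 125
01010010 = 82
00000110 = 6
IP: 2.125.82.6


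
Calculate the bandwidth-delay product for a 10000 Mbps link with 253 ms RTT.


BDP = bandwidth * RTT
= 10000 Mbps * 253 ms
= 10000 * 1e6 * 253 / 1000 bits
= 2530000000 bits
= 316250000 bytes
= 308837.8906 KB
BDP = 2530000000 bits (316250000 bytes)


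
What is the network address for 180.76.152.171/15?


IP:   10110100.01001100.10011000.10101011
Mask: 11111111.11111110.00000000.00000000
AND operation:
Net:  10110100.01001100.00000000.00000000
Network: 180.76.0.0/15


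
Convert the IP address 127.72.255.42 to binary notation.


127 = 01111111
72 = 01001000
255 = 11111111
42 = 00101010
Binary: 01111111.01001000.11111111.00101010


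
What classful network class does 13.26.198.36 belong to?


First octet: 13
Binary: 00001101
0xxxxxxx -> Class A (1-126)
Class A, default mask 255.0.0.0 (/8)


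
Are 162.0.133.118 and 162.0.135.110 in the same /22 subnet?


Mask: 255.255.252.0
162.0.133.118 AND mask = 162.0.132.0
162.0.135.110 AND mask = 162.0.132.0
Yes, same subnet (162.0.132.0)


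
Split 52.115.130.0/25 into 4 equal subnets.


New prefix = 25 + 2 = 27
Each subnet has 32 addresses
  52.115.130.0/27
  52.115.130.32/27
  52.115.130.64/27
  52.115.130.96/27
Subnets: 52.115.130.0/27, 52.115.130.32/27, 52.115.130.64/27, 52.115.130.96/27


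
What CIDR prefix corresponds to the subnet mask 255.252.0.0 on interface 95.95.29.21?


Binary: 11111111.11111100.00000000.00000000
Count leading 1s
Prefix: /14


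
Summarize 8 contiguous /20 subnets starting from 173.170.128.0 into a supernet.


Original prefix: /20
Number of subnets: 8 = 2^3
New prefix = 20 - 3 = 17
Supernet: 173.170.128.0/17


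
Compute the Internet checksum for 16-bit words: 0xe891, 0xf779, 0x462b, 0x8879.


Sum all words (with carry folding):
+ 0xe891 = 0xe891
+ 0xf779 = 0xe00b
+ 0x462b = 0x2637
+ 0x8879 = 0xaeb0
One's complement: ~0xaeb0
Checksum = 0x514f


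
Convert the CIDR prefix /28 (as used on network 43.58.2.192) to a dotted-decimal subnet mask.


/28 means 28 network bits, 4 host bits
Binary: 11111111111111111111111111110000
Mask: 255.255.255.240


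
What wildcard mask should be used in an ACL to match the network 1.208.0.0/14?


Subnet mask: 255.252.0.0
Wildcard = 255.255.255.255 - subnet mask
255 - 255 = 0
255 - 252 = 3
255 - 0 = 255
255 - 0 = 255
Wildcard: 0.3.255.255


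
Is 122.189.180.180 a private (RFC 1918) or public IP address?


RFC 1918 private ranges:
  10.0.0.0/8 (10.0.0.0 - 10.255.255.255)
  172.16.0.0/12 (172.16.0.0 - 172.31.255.255)
  192.168.0.0/16 (192.168.0.0 - 192.168.255.255)
Public (not in any RFC 1918 range)


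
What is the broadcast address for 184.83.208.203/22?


Network: 184.83.208.0/22
Host bits = 10
Set all host bits to 1:
Broadcast: 184.83.211.255


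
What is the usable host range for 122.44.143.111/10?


Network: 122.0.0.0
Broadcast: 122.63.255.255
First usable = network + 1
Last usable = broadcast - 1
Range: 122.0.0.1 to 122.63.255.254


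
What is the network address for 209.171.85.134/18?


IP:   11010001.10101011.01010101.10000110
Mask: 11111111.11111111.11000000.00000000
AND operation:
Net:  11010001.10101011.01000000.00000000
Network: 209.171.64.0/18


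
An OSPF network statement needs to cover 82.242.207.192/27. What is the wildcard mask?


Subnet mask: 255.255.255.224
Wildcard = 255.255.255.255 - subnet mask
255 - 255 = 0
255 - 255 = 0
255 - 255 = 0
255 - 224 = 31
Wildcard: 0.0.0.31


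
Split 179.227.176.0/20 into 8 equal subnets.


New prefix = 20 + 3 = 23
Each subnet has 512 addresses
  179.227.176.0/23
  179.227.178.0/23
  179.227.180.0/23
  179.227.182.0/23
  179.227.184.0/23
  179.227.186.0/23
  179.227.188.0/23
  179.227.190.0/23
Subnets: 179.227.176.0/23, 179.227.178.0/23, 179.227.180.0/23, 179.227.182.0/23, 179.227.184.0/23, 179.227.186.0/23, 179.227.188.0/23, 179.227.190.0/23


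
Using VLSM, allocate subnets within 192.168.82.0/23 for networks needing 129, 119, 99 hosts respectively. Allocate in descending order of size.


129 hosts -> /24 (254 usable): 192.168.82.0/24
119 hosts -> /25 (126 usable): 192.168.83.0/25
99 hosts -> /25 (126 usable): 192.168.83.128/25
Allocation: 192.168.82.0/24 (129 hosts, 254 usable); 192.168.83.0/25 (119 hosts, 126 usable); 192.168.83.128/25 (99 hosts, 126 usable)


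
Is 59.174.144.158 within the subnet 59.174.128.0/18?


Subnet network: 59.174.128.0
Test IP AND mask: 59.174.128.0
Yes, 59.174.144.158 is in 59.174.128.0/18


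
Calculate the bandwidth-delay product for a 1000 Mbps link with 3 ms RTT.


BDP = bandwidth * RTT
= 1000 Mbps * 3 ms
= 1000 * 1e6 * 3 / 1000 bits
= 3000000 bits
= 375000 bytes
= 366.2109 KB
BDP = 3000000 bits (375000 bytes)


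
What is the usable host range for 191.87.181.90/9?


Network: 191.0.0.0
Broadcast: 191.127.255.255
First usable = network + 1
Last usable = broadcast - 1
Range: 191.0.0.1 to 191.127.255.254


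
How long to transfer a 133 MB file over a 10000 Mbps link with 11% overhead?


Effective throughput = 10000 * (1 - 11/100) = 8900 Mbps
File size in Mb = 133 * 8 = 1064 Mb
Time = 1064 / 8900
Time = 0.1196 seconds


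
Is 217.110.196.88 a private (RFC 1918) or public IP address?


RFC 1918 private ranges:
  10.0.0.0/8 (10.0.0.0 - 10.255.255.255)
  172.16.0.0/12 (172.16.0.0 - 172.31.255.255)
  192.168.0.0/16 (192.168.0.0 - 192.168.255.255)
Public (not in any RFC 1918 range)


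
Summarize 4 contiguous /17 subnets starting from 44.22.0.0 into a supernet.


Original prefix: /17
Number of subnets: 4 = 2^2
New prefix = 17 - 2 = 15
Supernet: 44.22.0.0/15


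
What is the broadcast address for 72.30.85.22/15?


Network: 72.30.0.0/15
Host bits = 17
Set all host bits to 1:
Broadcast: 72.31.255.255


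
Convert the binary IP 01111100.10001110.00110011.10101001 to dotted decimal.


01111100 = 124
10001110 = 142
00110011 = 51
10101001 = 169
IP: 124.142.51.169


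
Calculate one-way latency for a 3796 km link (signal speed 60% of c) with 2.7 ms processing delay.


Speed = 0.6 * 3e5 km/s = 180000 km/s
Propagation delay = 3796 / 180000 = 0.0211 s = 21.0889 ms
Processing delay = 2.7 ms
Total one-way latency = 23.7889 ms


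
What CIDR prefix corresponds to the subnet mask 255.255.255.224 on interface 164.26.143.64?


Binary: 11111111.11111111.11111111.11100000
Count leading 1s
Prefix: /27


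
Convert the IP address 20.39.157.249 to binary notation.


20 = 00010100
39 = 00100111
157 = 10011101
249 = 11111001
Binary: 00010100.00100111.10011101.11111001


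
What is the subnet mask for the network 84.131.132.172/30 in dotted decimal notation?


/30 means 30 network bits, 2 host bits
Binary: 11111111111111111111111111111100
Mask: 255.255.255.252


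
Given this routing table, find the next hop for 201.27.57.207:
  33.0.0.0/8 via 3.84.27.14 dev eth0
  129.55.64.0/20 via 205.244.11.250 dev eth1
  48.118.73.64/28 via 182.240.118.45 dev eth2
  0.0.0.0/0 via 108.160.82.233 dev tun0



Longest prefix match for 201.27.57.207:
  /8 33.0.0.0: no
  /20 129.55.64.0: no
  /28 48.118.73.64: no
  /0 0.0.0.0: MATCH
Selected: next-hop 108.160.82.233 via tun0 (matched /0)


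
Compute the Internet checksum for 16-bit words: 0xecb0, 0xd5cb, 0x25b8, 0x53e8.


Sum all words (with carry folding):
+ 0xecb0 = 0xecb0
+ 0xd5cb = 0xc27c
+ 0x25b8 = 0xe834
+ 0x53e8 = 0x3c1d
One's complement: ~0x3c1d
Checksum = 0xc3e2


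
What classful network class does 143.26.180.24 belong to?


First octet: 143
Binary: 10001111
10xxxxxx -> Class B (128-191)
Class B, default mask 255.255.0.0 (/16)


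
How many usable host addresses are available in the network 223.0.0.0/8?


Host bits = 32 - 8 = 24
Total addresses = 2^24 = 16777216
Usable = total - 2 (network and broadcast)
Usable hosts: 16777214


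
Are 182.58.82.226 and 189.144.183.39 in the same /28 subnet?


Mask: 255.255.255.240
182.58.82.226 AND mask = 182.58.82.224
189.144.183.39 AND mask = 189.144.183.32
No, different subnets (182.58.82.224 vs 189.144.183.32)


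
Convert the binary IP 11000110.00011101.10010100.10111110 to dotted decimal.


11000110 = 198
00011101 = 29
10010100 = 148
10111110 = 190
IP: 198.29.148.190


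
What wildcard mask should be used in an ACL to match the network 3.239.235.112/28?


Subnet mask: 255.255.255.240
Wildcard = 255.255.255.255 - subnet mask
255 - 255 = 0
255 - 255 = 0
255 - 255 = 0
255 - 240 = 15
Wildcard: 0.0.0.15


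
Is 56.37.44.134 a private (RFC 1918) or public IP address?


RFC 1918 private ranges:
  10.0.0.0/8 (10.0.0.0 - 10.255.255.255)
  172.16.0.0/12 (172.16.0.0 - 172.31.255.255)
  192.168.0.0/16 (192.168.0.0 - 192.168.255.255)
Public (not in any RFC 1918 range)


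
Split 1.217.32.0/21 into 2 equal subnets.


New prefix = 21 + 1 = 22
Each subnet has 1024 addresses
  1.217.32.0/22
  1.217.36.0/22
Subnets: 1.217.32.0/22, 1.217.36.0/22


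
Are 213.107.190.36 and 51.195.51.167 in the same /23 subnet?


Mask: 255.255.254.0
213.107.190.36 AND mask = 213.107.190.0
51.195.51.167 AND mask = 51.195.50.0
No, different subnets (213.107.190.0 vs 51.195.50.0)


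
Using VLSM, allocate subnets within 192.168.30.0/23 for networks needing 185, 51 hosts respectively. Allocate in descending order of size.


185 hosts -> /24 (254 usable): 192.168.30.0/24
51 hosts -> /26 (62 usable): 192.168.31.0/26
Allocation: 192.168.30.0/24 (185 hosts, 254 usable); 192.168.31.0/26 (51 hosts, 62 usable)


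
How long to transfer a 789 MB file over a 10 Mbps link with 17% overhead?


Effective throughput = 10 * (1 - 17/100) = 8.3 Mbps
File size in Mb = 789 * 8 = 6312 Mb
Time = 6312 / 8.3
Time = 760.4819 seconds


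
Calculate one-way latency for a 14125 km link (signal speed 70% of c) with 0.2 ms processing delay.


Speed = 0.7 * 3e5 km/s = 210000 km/s
Propagation delay = 14125 / 210000 = 0.0673 s = 67.2619 ms
Processing delay = 0.2 ms
Total one-way latency = 67.4619 ms


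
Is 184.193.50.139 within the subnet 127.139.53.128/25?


Subnet network: 127.139.53.128
Test IP AND mask: 184.193.50.128
No, 184.193.50.139 is not in 127.139.53.128/25


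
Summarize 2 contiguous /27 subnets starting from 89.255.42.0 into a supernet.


Original prefix: /27
Number of subnets: 2 = 2^1
New prefix = 27 - 1 = 26
Supernet: 89.255.42.0/26


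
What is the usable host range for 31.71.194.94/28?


Network: 31.71.194.80
Broadcast: 31.71.194.95
First usable = network + 1
Last usable = broadcast - 1
Range: 31.71.194.81 to 31.71.194.94


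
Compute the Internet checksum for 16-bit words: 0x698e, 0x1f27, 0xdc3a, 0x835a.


Sum all words (with carry folding):
+ 0x698e = 0x698e
+ 0x1f27 = 0x88b5
+ 0xdc3a = 0x64f0
+ 0x835a = 0xe84a
One's complement: ~0xe84a
Checksum = 0x17b5


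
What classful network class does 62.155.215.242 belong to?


First octet: 62
Binary: 00111110
0xxxxxxx -> Class A (1-126)
Class A, default mask 255.0.0.0 (/8)


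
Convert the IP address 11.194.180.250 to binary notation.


11 = 00001011
194 = 11000010
180 = 10110100
250 = 11111010
Binary: 00001011.11000010.10110100.11111010


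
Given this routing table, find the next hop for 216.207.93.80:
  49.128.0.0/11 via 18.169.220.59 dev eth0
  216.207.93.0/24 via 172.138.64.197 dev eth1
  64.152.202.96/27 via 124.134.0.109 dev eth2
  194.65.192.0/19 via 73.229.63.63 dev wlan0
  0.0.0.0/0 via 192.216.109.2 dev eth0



Longest prefix match for 216.207.93.80:
  /11 49.128.0.0: no
  /24 216.207.93.0: MATCH
  /27 64.152.202.96: no
  /19 194.65.192.0: no
  /0 0.0.0.0: MATCH
Selected: next-hop 172.138.64.197 via eth1 (matched /24)


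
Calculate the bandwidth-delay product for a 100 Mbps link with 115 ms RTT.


BDP = bandwidth * RTT
= 100 Mbps * 115 ms
= 100 * 1e6 * 115 / 1000 bits
= 11500000 bits
= 1437500 bytes
= 1403.8086 KB
BDP = 11500000 bits (1437500 bytes)


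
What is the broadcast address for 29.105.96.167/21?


Network: 29.105.96.0/21
Host bits = 11
Set all host bits to 1:
Broadcast: 29.105.103.255


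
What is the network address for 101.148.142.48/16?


IP:   01100101.10010100.10001110.00110000
Mask: 11111111.11111111.00000000.00000000
AND operation:
Net:  01100101.10010100.00000000.00000000
Network: 101.148.0.0/16


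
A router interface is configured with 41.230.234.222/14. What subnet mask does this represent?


/14 means 14 network bits, 18 host bits
Binary: 11111111111111000000000000000000
Mask: 255.252.0.0


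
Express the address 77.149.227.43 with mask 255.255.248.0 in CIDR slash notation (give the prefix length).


Binary: 11111111.11111111.11111000.00000000
Count leading 1s
Prefix: /21


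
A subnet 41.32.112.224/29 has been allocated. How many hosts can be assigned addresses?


Host bits = 32 - 29 = 3
Total addresses = 2^3 = 8
Usable = total - 2 (network and broadcast)
Usable hosts: 6


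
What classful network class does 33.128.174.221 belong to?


First octet: 33
Binary: 00100001
0xxxxxxx -> Class A (1-126)
Class A, default mask 255.0.0.0 (/8)


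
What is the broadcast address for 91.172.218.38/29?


Network: 91.172.218.32/29
Host bits = 3
Set all host bits to 1:
Broadcast: 91.172.218.39
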